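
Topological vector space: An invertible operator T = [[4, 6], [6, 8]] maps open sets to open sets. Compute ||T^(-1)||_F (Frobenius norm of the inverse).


det(T) = 4*8 - 6*6 = -4
T^(-1) = (1/-4) * [[8, -6], [-6, 4]] = [[-2.0000, 1.5000], [1.5000, -1.0000]]
||T^(-1)||_F^2 = (-2.0000)^2 + 1.5000^2 + 1.5000^2 + (-1.0000)^2 = 9.5000
||T^(-1)||_F = sqrt(9.5000) = 3.0822

3.0822


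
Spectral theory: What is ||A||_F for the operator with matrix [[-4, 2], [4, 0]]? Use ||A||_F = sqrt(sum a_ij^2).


||A||_F^2 = sum a_ij^2
= (-4)^2 + 2^2 + 4^2 + 0^2
= 16 + 4 + 16 + 0 = 36
||A||_F = sqrt(36) = 6.0000

6.0000


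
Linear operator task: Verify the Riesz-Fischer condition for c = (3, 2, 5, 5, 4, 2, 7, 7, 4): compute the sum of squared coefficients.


sum |c_n|^2 = 3^2 + 2^2 + 5^2 + 5^2 + 4^2 + 2^2 + 7^2 + 7^2 + 4^2
= 9 + 4 + 25 + 25 + 16 + 4 + 49 + 49 + 16
= 197

197


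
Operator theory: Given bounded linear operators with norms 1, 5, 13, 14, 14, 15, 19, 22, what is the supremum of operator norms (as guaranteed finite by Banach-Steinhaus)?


By the Uniform Boundedness Principle, the supremum of norms is finite.
sup_k ||T_k|| = max(1, 5, 13, 14, 14, 15, 19, 22) = 22

22


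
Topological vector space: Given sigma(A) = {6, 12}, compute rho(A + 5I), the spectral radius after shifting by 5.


Spectrum of A + 5I = {11, 17}
Spectral radius = max |lambda| over the shifted spectrum
= max(11, 17) = 17

17


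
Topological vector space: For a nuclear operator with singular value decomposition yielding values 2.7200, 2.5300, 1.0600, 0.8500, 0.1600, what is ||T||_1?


The nuclear norm is the sum of all singular values.
||T||_1 = 2.7200 + 2.5300 + 1.0600 + 0.8500 + 0.1600
= 7.3200

7.3200


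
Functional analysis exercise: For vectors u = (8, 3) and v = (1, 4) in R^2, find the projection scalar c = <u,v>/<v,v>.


Computing <u,v> = 8*1 + 3*4 = 20
Computing <v,v> = 1^2 + 4^2 = 17
Projection coefficient = 20/17 = 1.1765

1.1765


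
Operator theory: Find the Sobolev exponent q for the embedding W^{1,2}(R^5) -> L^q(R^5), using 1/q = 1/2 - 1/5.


Using the Sobolev embedding formula: 1/q = 1/p - k/n
1/q = 1/2 - 1/5 = 3/10
q = 1/(3/10) = 10/3 = 3.3333

3.3333


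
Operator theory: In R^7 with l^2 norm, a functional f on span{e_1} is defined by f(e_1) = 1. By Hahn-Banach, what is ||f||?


The norm of f is given by ||f|| = sup_{||x||=1} |f(x)|.
On span{e_1}, ||e_1|| = 1, so ||f|| = |f(e_1)| / ||e_1||
= |1| / 1 = 1.0000

1.0000


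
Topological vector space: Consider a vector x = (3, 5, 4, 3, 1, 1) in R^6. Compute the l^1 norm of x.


The l^1 norm equals the sum of absolute values of all components.
||x||_1 = 3 + 5 + 4 + 3 + 1 + 1
= 17

17.0000


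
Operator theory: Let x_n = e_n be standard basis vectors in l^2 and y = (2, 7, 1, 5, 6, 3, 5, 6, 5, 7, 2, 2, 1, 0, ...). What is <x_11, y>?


x_11 = e_11 is the standard basis vector with 1 in position 11.
<x_11, y> = y_11 = 2
As n -> infinity, <x_n, y> -> 0, confirming weak convergence of (x_n) to 0.

2


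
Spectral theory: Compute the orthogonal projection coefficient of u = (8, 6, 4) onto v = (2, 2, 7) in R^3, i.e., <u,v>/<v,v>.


Computing <u,v> = 8*2 + 6*2 + 4*7 = 56
Computing <v,v> = 2^2 + 2^2 + 7^2 = 57
Projection coefficient = 56/57 = 0.9825

0.9825


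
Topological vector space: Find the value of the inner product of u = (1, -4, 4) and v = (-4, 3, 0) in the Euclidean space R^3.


Computing the standard inner product <u, v> = sum u_i * v_i
= 1*-4 + -4*3 + 4*0
= -4 + -12 + 0
= -16

-16


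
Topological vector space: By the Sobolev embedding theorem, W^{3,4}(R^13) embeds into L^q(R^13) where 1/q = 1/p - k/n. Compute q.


Using the Sobolev embedding formula: 1/q = 1/p - k/n
1/q = 1/4 - 3/13 = 1/52
q = 1/(1/52) = 52

52.0000


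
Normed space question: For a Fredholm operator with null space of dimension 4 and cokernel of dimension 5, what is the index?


The Fredholm index is defined as ind(T) = dim(ker T) - dim(coker T)
= 4 - 5
= -1

-1


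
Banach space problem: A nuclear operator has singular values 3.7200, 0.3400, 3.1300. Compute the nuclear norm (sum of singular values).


The nuclear norm is the sum of all singular values.
||T||_1 = 3.7200 + 0.3400 + 3.1300
= 7.1900

7.1900


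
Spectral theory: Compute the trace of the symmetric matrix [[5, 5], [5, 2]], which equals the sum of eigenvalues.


For a self-adjoint (symmetric) matrix, the eigenvalues are real.
The sum of eigenvalues equals the trace of the matrix.
trace = 5 + 2 = 7

7


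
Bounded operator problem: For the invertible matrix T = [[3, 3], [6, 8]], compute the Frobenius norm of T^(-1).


det(T) = 3*8 - 3*6 = 6
T^(-1) = (1/6) * [[8, -3], [-6, 3]] = [[1.3333, -0.5000], [-1.0000, 0.5000]]
||T^(-1)||_F^2 = 1.3333^2 + (-0.5000)^2 + (-1.0000)^2 + 0.5000^2 = 3.2778
||T^(-1)||_F = sqrt(3.2778) = 1.8105

1.8105


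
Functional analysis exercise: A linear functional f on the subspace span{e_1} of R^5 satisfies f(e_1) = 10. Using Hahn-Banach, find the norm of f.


The norm of f is given by ||f|| = sup_{||x||=1} |f(x)|.
On span{e_1}, ||e_1|| = 1, so ||f|| = |f(e_1)| / ||e_1||
= |10| / 1 = 10.0000

10.0000


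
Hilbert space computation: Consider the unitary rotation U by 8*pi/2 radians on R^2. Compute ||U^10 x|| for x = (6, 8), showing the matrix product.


U is a rotation by theta = 8*pi/2
U^10 = rotation by 10*theta = 80*pi/2 = 0*pi/2 (mod 2*pi)
cos(0*pi/2) = 1.0000, sin(0*pi/2) = 0.0000
U^10 x = (1.0000 * 6 - 0.0000 * 8, 0.0000 * 6 + 1.0000 * 8)
= (6.0000, 8.0000)
||U^10 x|| = sqrt(6.0000^2 + 8.0000^2) = sqrt(100.0000) = 10.0000

10.0000


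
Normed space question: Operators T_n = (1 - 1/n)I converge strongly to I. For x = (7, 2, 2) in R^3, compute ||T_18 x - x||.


T_18 x - x = (1 - 1/18)x - x = -x/18
||x|| = sqrt(57) = 7.5498
||T_18 x - x|| = ||x||/18 = 7.5498/18 = 0.4194

0.4194


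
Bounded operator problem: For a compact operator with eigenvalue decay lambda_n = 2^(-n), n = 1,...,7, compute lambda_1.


The eigenvalue formula gives lambda_1 = 1/2^1
= 1/2
= 0.5000

0.5000


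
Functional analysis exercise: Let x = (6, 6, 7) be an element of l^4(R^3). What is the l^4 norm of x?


The l^4 norm = (sum |x_i|^4)^(1/4)
Sum of 4th powers = 1296 + 1296 + 2401 = 4993
||x||_4 = (4993)^(1/4) = 8.4060

8.4060


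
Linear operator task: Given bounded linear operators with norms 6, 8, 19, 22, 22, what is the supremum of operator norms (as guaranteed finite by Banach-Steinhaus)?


By the Uniform Boundedness Principle, the supremum of norms is finite.
sup_k ||T_k|| = max(6, 8, 19, 22, 22) = 22

22


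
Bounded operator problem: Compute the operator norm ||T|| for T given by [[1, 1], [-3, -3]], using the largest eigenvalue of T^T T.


A^T A = [[10, 10], [10, 10]]
trace(A^T A) = 20, det(A^T A) = 0
discriminant = 20^2 - 4*0 = 400
Largest eigenvalue of A^T A = (trace + sqrt(disc))/2 = 20.0000
||T|| = sqrt(20.0000) = 4.4721

4.4721


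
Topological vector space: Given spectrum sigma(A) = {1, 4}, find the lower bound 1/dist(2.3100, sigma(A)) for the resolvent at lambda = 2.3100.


dist(2.3100, {1, 4}) = min(|2.3100 - 1|, |2.3100 - 4|)
= min(1.3100, 1.6900) = 1.3100
Resolvent bound = 1/1.3100 = 0.7634

0.7634


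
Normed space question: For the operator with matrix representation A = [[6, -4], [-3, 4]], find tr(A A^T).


trace(A * A^T) = sum of squares of all entries
= 6^2 + (-4)^2 + (-3)^2 + 4^2
= 36 + 16 + 9 + 16
= 77

77


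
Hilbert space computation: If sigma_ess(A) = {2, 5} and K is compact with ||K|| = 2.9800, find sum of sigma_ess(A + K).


By Weyl's theorem, the essential spectrum is invariant under compact perturbations.
sigma_ess(A + K) = sigma_ess(A) = {2, 5}
Sum = 2 + 5 = 7

7


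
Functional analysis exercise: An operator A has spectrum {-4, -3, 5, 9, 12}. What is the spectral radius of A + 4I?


Spectrum of A + 4I = {0, 1, 9, 13, 16}
Spectral radius = max |lambda| over the shifted spectrum
= max(0, 1, 9, 13, 16) = 16

16


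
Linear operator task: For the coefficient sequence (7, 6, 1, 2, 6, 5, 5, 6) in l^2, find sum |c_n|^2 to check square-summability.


sum |c_n|^2 = 7^2 + 6^2 + 1^2 + 2^2 + 6^2 + 5^2 + 5^2 + 6^2
= 49 + 36 + 1 + 4 + 36 + 25 + 25 + 36
= 212

212


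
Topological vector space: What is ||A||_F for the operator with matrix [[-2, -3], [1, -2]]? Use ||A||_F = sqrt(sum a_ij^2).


||A||_F^2 = sum a_ij^2
= (-2)^2 + (-3)^2 + 1^2 + (-2)^2
= 4 + 9 + 1 + 4 = 18
||A||_F = sqrt(18) = 4.2426

4.2426


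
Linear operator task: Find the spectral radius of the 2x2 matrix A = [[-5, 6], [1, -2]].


For a 2x2 matrix, eigenvalues satisfy lambda^2 - (trace)*lambda + det = 0
trace = -5 + -2 = -7
det = -5*-2 - 6*1 = 4
discriminant = (-7)^2 - 4*(4) = 33
spectral radius = max |eigenvalue| = 6.3723

6.3723


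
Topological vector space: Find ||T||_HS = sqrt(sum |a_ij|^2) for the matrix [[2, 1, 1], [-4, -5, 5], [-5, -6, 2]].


The Hilbert-Schmidt norm is sqrt(sum of squares of all entries).
Sum of squares = 2^2 + 1^2 + 1^2 + (-4)^2 + (-5)^2 + 5^2 + (-5)^2 + (-6)^2 + 2^2
= 4 + 1 + 1 + 16 + 25 + 25 + 25 + 36 + 4 = 137
||T||_HS = sqrt(137) = 11.7047

11.7047


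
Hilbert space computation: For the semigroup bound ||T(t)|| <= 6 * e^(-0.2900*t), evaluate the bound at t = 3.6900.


||T(3.6900)|| <= 6 * exp(-0.2900 * 3.6900)
= 6 * exp(-1.0701)
= 6 * 0.3430
= 2.0578

2.0578


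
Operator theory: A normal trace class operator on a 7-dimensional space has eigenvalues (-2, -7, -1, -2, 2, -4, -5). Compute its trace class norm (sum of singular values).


For a normal operator, singular values equal |eigenvalues|.
Trace norm = sum |lambda_i| = 2 + 7 + 1 + 2 + 2 + 4 + 5
= 23

23


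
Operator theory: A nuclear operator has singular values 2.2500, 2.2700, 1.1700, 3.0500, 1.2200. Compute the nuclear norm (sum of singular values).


The nuclear norm is the sum of all singular values.
||T||_1 = 2.2500 + 2.2700 + 1.1700 + 3.0500 + 1.2200
= 9.9600

9.9600


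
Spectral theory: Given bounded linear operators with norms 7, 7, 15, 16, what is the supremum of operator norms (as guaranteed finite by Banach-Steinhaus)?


By the Uniform Boundedness Principle, the supremum of norms is finite.
sup_k ||T_k|| = max(7, 7, 15, 16) = 16

16


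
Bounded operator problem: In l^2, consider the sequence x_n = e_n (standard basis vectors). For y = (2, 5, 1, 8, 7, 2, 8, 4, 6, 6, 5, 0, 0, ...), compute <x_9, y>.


x_9 = e_9 is the standard basis vector with 1 in position 9.
<x_9, y> = y_9 = 6
As n -> infinity, <x_n, y> -> 0, confirming weak convergence of (x_n) to 0.

6


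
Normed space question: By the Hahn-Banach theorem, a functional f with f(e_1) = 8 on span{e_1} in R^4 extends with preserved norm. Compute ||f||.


The norm of f is given by ||f|| = sup_{||x||=1} |f(x)|.
On span{e_1}, ||e_1|| = 1, so ||f|| = |f(e_1)| / ||e_1||
= |8| / 1 = 8.0000

8.0000


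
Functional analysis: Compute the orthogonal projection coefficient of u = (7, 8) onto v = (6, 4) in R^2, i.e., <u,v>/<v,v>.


Computing <u,v> = 7*6 + 8*4 = 74
Computing <v,v> = 6^2 + 4^2 = 52
Projection coefficient = 74/52 = 1.4231

1.4231


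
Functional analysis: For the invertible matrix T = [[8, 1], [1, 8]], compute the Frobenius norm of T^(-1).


det(T) = 8*8 - 1*1 = 63
T^(-1) = (1/63) * [[8, -1], [-1, 8]] = [[0.1270, -0.0159], [-0.0159, 0.1270]]
||T^(-1)||_F^2 = 0.1270^2 + (-0.0159)^2 + (-0.0159)^2 + 0.1270^2 = 0.0328
||T^(-1)||_F = sqrt(0.0328) = 0.1810

0.1810


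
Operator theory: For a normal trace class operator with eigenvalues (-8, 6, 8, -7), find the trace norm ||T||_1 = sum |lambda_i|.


For a normal operator, singular values equal |eigenvalues|.
Trace norm = sum |lambda_i| = 8 + 6 + 8 + 7
= 29

29


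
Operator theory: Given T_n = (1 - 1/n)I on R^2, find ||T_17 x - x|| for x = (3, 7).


T_17 x - x = (1 - 1/17)x - x = -x/17
||x|| = sqrt(58) = 7.6158
||T_17 x - x|| = ||x||/17 = 7.6158/17 = 0.4480

0.4480


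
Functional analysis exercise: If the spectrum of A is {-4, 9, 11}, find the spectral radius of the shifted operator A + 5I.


Spectrum of A + 5I = {1, 14, 16}
Spectral radius = max |lambda| over the shifted spectrum
= max(1, 14, 16) = 16

16


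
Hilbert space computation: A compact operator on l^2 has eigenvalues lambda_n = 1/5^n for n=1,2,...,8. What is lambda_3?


The eigenvalue formula gives lambda_3 = 1/5^3
= 1/125
= 0.0080

0.0080


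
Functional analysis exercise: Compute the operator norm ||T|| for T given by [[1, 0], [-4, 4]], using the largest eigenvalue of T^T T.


A^T A = [[17, -16], [-16, 16]]
trace(A^T A) = 33, det(A^T A) = 16
discriminant = 33^2 - 4*16 = 1025
Largest eigenvalue of A^T A = (trace + sqrt(disc))/2 = 32.5078
||T|| = sqrt(32.5078) = 5.7016

5.7016


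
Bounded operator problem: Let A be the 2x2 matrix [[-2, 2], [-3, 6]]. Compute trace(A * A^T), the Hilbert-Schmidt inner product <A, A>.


trace(A * A^T) = sum of squares of all entries
= (-2)^2 + 2^2 + (-3)^2 + 6^2
= 4 + 4 + 9 + 36
= 53

53


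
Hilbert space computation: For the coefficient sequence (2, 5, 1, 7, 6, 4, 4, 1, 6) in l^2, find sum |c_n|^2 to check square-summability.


sum |c_n|^2 = 2^2 + 5^2 + 1^2 + 7^2 + 6^2 + 4^2 + 4^2 + 1^2 + 6^2
= 4 + 25 + 1 + 49 + 36 + 16 + 16 + 1 + 36
= 184

184


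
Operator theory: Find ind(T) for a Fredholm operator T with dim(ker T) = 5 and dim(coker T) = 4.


The Fredholm index is defined as ind(T) = dim(ker T) - dim(coker T)
= 5 - 4
= 1

1


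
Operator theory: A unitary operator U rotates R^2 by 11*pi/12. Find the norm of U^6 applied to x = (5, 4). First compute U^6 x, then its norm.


U is a rotation by theta = 11*pi/12
U^6 = rotation by 6*theta = 66*pi/12 = 18*pi/12 (mod 2*pi)
cos(18*pi/12) = 0.0000, sin(18*pi/12) = -1.0000
U^6 x = (0.0000 * 5 - -1.0000 * 4, -1.0000 * 5 + 0.0000 * 4)
= (4.0000, -5.0000)
||U^6 x|| = sqrt(4.0000^2 + (-5.0000)^2) = sqrt(41.0000) = 6.4031

6.4031


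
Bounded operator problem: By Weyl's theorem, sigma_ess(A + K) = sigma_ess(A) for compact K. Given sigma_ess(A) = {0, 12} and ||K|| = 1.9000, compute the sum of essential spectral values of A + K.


By Weyl's theorem, the essential spectrum is invariant under compact perturbations.
sigma_ess(A + K) = sigma_ess(A) = {0, 12}
Sum = 0 + 12 = 12

12


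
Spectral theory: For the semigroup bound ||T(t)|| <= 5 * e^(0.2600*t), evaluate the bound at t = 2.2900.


||T(2.2900)|| <= 5 * exp(0.2600 * 2.2900)
= 5 * exp(0.5954)
= 5 * 1.8138
= 9.0688

9.0688


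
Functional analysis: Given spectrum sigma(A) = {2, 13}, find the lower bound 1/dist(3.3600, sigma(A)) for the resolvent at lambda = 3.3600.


dist(3.3600, {2, 13}) = min(|3.3600 - 2|, |3.3600 - 13|)
= min(1.3600, 9.6400) = 1.3600
Resolvent bound = 1/1.3600 = 0.7353

0.7353


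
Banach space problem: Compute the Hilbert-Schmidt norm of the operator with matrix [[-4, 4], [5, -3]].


The Hilbert-Schmidt norm is sqrt(sum of squares of all entries).
Sum of squares = (-4)^2 + 4^2 + 5^2 + (-3)^2
= 16 + 16 + 25 + 9 = 66
||T||_HS = sqrt(66) = 8.1240

8.1240


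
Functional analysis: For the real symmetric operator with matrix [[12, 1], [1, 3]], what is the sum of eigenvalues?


For a self-adjoint (symmetric) matrix, the eigenvalues are real.
The sum of eigenvalues equals the trace of the matrix.
trace = 12 + 3 = 15

15


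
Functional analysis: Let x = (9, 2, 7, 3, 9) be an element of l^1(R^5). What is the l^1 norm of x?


The l^1 norm equals the sum of absolute values of all components.
||x||_1 = 9 + 2 + 7 + 3 + 9
= 30

30.0000


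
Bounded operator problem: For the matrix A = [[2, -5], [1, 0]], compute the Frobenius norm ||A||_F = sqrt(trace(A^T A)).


||A||_F^2 = sum a_ij^2
= 2^2 + (-5)^2 + 1^2 + 0^2
= 4 + 25 + 1 + 0 = 30
||A||_F = sqrt(30) = 5.4772

5.4772


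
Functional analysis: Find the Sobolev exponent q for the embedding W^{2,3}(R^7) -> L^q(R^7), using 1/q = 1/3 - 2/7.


Using the Sobolev embedding formula: 1/q = 1/p - k/n
1/q = 1/3 - 2/7 = 1/21
q = 1/(1/21) = 21

21.0000


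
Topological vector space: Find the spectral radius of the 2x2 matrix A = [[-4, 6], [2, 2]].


For a 2x2 matrix, eigenvalues satisfy lambda^2 - (trace)*lambda + det = 0
trace = -4 + 2 = -2
det = -4*2 - 6*2 = -20
discriminant = (-2)^2 - 4*(-20) = 84
spectral radius = max |eigenvalue| = 5.5826

5.5826


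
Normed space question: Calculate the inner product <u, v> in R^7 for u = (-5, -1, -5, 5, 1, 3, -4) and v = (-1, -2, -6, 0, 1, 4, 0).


Computing the standard inner product <u, v> = sum u_i * v_i
= -5*-1 + -1*-2 + -5*-6 + 5*0 + 1*1 + 3*4 + -4*0
= 5 + 2 + 30 + 0 + 1 + 12 + 0
= 50

50


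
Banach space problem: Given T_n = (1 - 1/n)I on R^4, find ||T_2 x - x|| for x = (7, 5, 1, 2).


T_2 x - x = (1 - 1/2)x - x = -x/2
||x|| = sqrt(79) = 8.8882
||T_2 x - x|| = ||x||/2 = 8.8882/2 = 4.4441

4.4441


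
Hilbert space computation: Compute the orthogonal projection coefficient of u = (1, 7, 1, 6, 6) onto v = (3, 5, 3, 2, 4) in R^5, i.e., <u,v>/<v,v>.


Computing <u,v> = 1*3 + 7*5 + 1*3 + 6*2 + 6*4 = 77
Computing <v,v> = 3^2 + 5^2 + 3^2 + 2^2 + 4^2 = 63
Projection coefficient = 77/63 = 1.2222

1.2222


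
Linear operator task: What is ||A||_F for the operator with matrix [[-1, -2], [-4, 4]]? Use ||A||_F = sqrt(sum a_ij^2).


||A||_F^2 = sum a_ij^2
= (-1)^2 + (-2)^2 + (-4)^2 + 4^2
= 1 + 4 + 16 + 16 = 37
||A||_F = sqrt(37) = 6.0828

6.0828


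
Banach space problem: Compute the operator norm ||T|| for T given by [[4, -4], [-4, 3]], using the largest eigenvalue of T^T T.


A^T A = [[32, -28], [-28, 25]]
trace(A^T A) = 57, det(A^T A) = 16
discriminant = 57^2 - 4*16 = 3185
Largest eigenvalue of A^T A = (trace + sqrt(disc))/2 = 56.7179
||T|| = sqrt(56.7179) = 7.5311

7.5311


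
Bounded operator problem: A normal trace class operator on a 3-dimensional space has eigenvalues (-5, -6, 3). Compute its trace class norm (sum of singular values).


For a normal operator, singular values equal |eigenvalues|.
Trace norm = sum |lambda_i| = 5 + 6 + 3
= 14

14


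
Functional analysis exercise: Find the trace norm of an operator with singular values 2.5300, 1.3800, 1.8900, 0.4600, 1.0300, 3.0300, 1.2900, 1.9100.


The nuclear norm is the sum of all singular values.
||T||_1 = 2.5300 + 1.3800 + 1.8900 + 0.4600 + 1.0300 + 3.0300 + 1.2900 + 1.9100
= 13.5200

13.5200


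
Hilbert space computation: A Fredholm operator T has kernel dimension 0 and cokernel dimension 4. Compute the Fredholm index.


The Fredholm index is defined as ind(T) = dim(ker T) - dim(coker T)
= 0 - 4
= -4

-4


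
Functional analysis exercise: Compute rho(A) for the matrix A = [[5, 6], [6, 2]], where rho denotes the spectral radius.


For a 2x2 matrix, eigenvalues satisfy lambda^2 - (trace)*lambda + det = 0
trace = 5 + 2 = 7
det = 5*2 - 6*6 = -26
discriminant = 7^2 - 4*(-26) = 153
spectral radius = max |eigenvalue| = 9.6847

9.6847


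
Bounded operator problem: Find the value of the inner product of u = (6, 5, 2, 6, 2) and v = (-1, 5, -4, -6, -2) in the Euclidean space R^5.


Computing the standard inner product <u, v> = sum u_i * v_i
= 6*-1 + 5*5 + 2*-4 + 6*-6 + 2*-2
= -6 + 25 + -8 + -36 + -4
= -29

-29


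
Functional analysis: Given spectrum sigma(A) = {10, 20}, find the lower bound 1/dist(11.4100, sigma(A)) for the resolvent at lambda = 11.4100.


dist(11.4100, {10, 20}) = min(|11.4100 - 10|, |11.4100 - 20|)
= min(1.4100, 8.5900) = 1.4100
Resolvent bound = 1/1.4100 = 0.7092

0.7092


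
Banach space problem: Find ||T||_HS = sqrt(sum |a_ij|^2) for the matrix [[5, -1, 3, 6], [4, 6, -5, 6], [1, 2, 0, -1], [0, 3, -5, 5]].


The Hilbert-Schmidt norm is sqrt(sum of squares of all entries).
Sum of squares = 5^2 + (-1)^2 + 3^2 + 6^2 + 4^2 + 6^2 + (-5)^2 + 6^2 + 1^2 + 2^2 + 0^2 + (-1)^2 + 0^2 + 3^2 + (-5)^2 + 5^2
= 25 + 1 + 9 + 36 + 16 + 36 + 25 + 36 + 1 + 4 + 0 + 1 + 0 + 9 + 25 + 25 = 249
||T||_HS = sqrt(249) = 15.7797

15.7797


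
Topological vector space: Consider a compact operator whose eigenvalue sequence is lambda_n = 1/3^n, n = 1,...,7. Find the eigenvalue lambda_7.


The eigenvalue formula gives lambda_7 = 1/3^7
= 1/2187
= 4.5725e-04

4.5725e-04


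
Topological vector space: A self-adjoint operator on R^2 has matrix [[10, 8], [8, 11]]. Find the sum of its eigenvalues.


For a self-adjoint (symmetric) matrix, the eigenvalues are real.
The sum of eigenvalues equals the trace of the matrix.
trace = 10 + 11 = 21

21


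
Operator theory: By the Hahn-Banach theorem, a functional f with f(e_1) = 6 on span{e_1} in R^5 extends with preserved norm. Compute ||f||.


The norm of f is given by ||f|| = sup_{||x||=1} |f(x)|.
On span{e_1}, ||e_1|| = 1, so ||f|| = |f(e_1)| / ||e_1||
= |6| / 1 = 6.0000

6.0000


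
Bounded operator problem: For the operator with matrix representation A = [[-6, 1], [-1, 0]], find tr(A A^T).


trace(A * A^T) = sum of squares of all entries
= (-6)^2 + 1^2 + (-1)^2 + 0^2
= 36 + 1 + 1 + 0
= 38

38


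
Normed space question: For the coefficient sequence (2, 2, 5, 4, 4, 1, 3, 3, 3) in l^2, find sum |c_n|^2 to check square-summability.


sum |c_n|^2 = 2^2 + 2^2 + 5^2 + 4^2 + 4^2 + 1^2 + 3^2 + 3^2 + 3^2
= 4 + 4 + 25 + 16 + 16 + 1 + 9 + 9 + 9
= 93

93


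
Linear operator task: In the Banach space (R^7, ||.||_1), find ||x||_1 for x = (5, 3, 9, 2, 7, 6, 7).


The l^1 norm equals the sum of absolute values of all components.
||x||_1 = 5 + 3 + 9 + 2 + 7 + 6 + 7
= 39

39.0000


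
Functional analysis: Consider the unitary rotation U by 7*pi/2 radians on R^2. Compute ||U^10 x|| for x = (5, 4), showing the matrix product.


U is a rotation by theta = 7*pi/2
U^10 = rotation by 10*theta = 70*pi/2 = 2*pi/2 (mod 2*pi)
cos(2*pi/2) = -1.0000, sin(2*pi/2) = 0.0000
U^10 x = (-1.0000 * 5 - 0.0000 * 4, 0.0000 * 5 + -1.0000 * 4)
= (-5.0000, -4.0000)
||U^10 x|| = sqrt((-5.0000)^2 + (-4.0000)^2) = sqrt(41.0000) = 6.4031

6.4031


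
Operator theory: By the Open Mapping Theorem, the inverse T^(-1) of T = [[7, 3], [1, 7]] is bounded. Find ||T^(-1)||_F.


det(T) = 7*7 - 3*1 = 46
T^(-1) = (1/46) * [[7, -3], [-1, 7]] = [[0.1522, -0.0652], [-0.0217, 0.1522]]
||T^(-1)||_F^2 = 0.1522^2 + (-0.0652)^2 + (-0.0217)^2 + 0.1522^2 = 0.0510
||T^(-1)||_F = sqrt(0.0510) = 0.2259

0.2259


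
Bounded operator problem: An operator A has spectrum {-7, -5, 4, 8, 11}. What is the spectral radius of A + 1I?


Spectrum of A + 1I = {-6, -4, 5, 9, 12}
Spectral radius = max |lambda| over the shifted spectrum
= max(6, 4, 5, 9, 12) = 12

12


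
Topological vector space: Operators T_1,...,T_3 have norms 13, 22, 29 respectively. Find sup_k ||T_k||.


By the Uniform Boundedness Principle, the supremum of norms is finite.
sup_k ||T_k|| = max(13, 22, 29) = 29

29


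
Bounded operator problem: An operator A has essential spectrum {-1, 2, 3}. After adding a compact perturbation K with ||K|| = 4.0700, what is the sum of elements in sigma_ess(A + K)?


By Weyl's theorem, the essential spectrum is invariant under compact perturbations.
sigma_ess(A + K) = sigma_ess(A) = {-1, 2, 3}
Sum = -1 + 2 + 3 = 4

4


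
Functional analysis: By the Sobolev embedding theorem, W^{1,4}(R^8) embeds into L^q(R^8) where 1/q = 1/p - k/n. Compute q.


Using the Sobolev embedding formula: 1/q = 1/p - k/n
1/q = 1/4 - 1/8 = 1/8
q = 1/(1/8) = 8

8.0000


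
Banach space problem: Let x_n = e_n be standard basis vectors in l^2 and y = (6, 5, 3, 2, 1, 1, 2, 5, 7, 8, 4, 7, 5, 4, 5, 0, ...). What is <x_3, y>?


x_3 = e_3 is the standard basis vector with 1 in position 3.
<x_3, y> = y_3 = 3
As n -> infinity, <x_n, y> -> 0, confirming weak convergence of (x_n) to 0.

3


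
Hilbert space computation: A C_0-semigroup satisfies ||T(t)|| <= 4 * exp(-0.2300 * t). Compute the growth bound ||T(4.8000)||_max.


||T(4.8000)|| <= 4 * exp(-0.2300 * 4.8000)
= 4 * exp(-1.1040)
= 4 * 0.3315
= 1.3262

1.3262


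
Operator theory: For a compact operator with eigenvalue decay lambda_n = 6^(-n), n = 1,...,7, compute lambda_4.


The eigenvalue formula gives lambda_4 = 1/6^4
= 1/1296
= 7.7160e-04

7.7160e-04


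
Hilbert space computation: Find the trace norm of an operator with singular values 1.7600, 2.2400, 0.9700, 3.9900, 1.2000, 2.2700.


The nuclear norm is the sum of all singular values.
||T||_1 = 1.7600 + 2.2400 + 0.9700 + 3.9900 + 1.2000 + 2.2700
= 12.4300

12.4300


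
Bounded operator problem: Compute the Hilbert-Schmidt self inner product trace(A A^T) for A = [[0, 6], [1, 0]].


trace(A * A^T) = sum of squares of all entries
= 0^2 + 6^2 + 1^2 + 0^2
= 0 + 36 + 1 + 0
= 37

37


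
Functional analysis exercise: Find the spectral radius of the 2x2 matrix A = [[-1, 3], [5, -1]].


For a 2x2 matrix, eigenvalues satisfy lambda^2 - (trace)*lambda + det = 0
trace = -1 + -1 = -2
det = -1*-1 - 3*5 = -14
discriminant = (-2)^2 - 4*(-14) = 60
spectral radius = max |eigenvalue| = 4.8730

4.8730


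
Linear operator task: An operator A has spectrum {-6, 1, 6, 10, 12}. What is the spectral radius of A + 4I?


Spectrum of A + 4I = {-2, 5, 10, 14, 16}
Spectral radius = max |lambda| over the shifted spectrum
= max(2, 5, 10, 14, 16) = 16

16


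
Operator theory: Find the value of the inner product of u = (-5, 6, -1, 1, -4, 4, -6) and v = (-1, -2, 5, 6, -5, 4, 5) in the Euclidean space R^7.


Computing the standard inner product <u, v> = sum u_i * v_i
= -5*-1 + 6*-2 + -1*5 + 1*6 + -4*-5 + 4*4 + -6*5
= 5 + -12 + -5 + 6 + 20 + 16 + -30
= 0

0


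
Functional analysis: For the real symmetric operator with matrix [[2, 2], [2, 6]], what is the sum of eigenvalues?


For a self-adjoint (symmetric) matrix, the eigenvalues are real.
The sum of eigenvalues equals the trace of the matrix.
trace = 2 + 6 = 8

8


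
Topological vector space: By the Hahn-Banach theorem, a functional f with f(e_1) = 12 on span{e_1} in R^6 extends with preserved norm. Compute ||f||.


The norm of f is given by ||f|| = sup_{||x||=1} |f(x)|.
On span{e_1}, ||e_1|| = 1, so ||f|| = |f(e_1)| / ||e_1||
= |12| / 1 = 12.0000

12.0000


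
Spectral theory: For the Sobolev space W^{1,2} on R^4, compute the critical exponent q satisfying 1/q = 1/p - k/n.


Using the Sobolev embedding formula: 1/q = 1/p - k/n
1/q = 1/2 - 1/4 = 1/4
q = 1/(1/4) = 4

4.0000


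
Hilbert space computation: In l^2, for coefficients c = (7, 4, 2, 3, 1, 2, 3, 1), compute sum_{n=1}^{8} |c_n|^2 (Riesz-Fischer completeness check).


sum |c_n|^2 = 7^2 + 4^2 + 2^2 + 3^2 + 1^2 + 2^2 + 3^2 + 1^2
= 49 + 16 + 4 + 9 + 1 + 4 + 9 + 1
= 93

93


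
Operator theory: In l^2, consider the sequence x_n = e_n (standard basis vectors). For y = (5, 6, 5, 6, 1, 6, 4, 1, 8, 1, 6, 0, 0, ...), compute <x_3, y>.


x_3 = e_3 is the standard basis vector with 1 in position 3.
<x_3, y> = y_3 = 5
As n -> infinity, <x_n, y> -> 0, confirming weak convergence of (x_n) to 0.

5


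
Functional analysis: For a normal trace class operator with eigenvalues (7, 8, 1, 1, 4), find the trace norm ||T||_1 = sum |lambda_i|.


For a normal operator, singular values equal |eigenvalues|.
Trace norm = sum |lambda_i| = 7 + 8 + 1 + 1 + 4
= 21

21


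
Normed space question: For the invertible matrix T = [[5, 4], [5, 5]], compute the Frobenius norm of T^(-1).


det(T) = 5*5 - 4*5 = 5
T^(-1) = (1/5) * [[5, -4], [-5, 5]] = [[1.0000, -0.8000], [-1.0000, 1.0000]]
||T^(-1)||_F^2 = 1.0000^2 + (-0.8000)^2 + (-1.0000)^2 + 1.0000^2 = 3.6400
||T^(-1)||_F = sqrt(3.6400) = 1.9079

1.9079


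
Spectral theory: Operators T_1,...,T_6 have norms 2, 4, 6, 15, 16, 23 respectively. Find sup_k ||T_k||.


By the Uniform Boundedness Principle, the supremum of norms is finite.
sup_k ||T_k|| = max(2, 4, 6, 15, 16, 23) = 23

23


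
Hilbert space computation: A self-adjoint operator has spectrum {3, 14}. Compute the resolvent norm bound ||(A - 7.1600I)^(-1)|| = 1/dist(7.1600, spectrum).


dist(7.1600, {3, 14}) = min(|7.1600 - 3|, |7.1600 - 14|)
= min(4.1600, 6.8400) = 4.1600
Resolvent bound = 1/4.1600 = 0.2404

0.2404


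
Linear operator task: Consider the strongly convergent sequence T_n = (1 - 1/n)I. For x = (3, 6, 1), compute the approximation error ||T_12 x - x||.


T_12 x - x = (1 - 1/12)x - x = -x/12
||x|| = sqrt(46) = 6.7823
||T_12 x - x|| = ||x||/12 = 6.7823/12 = 0.5652

0.5652


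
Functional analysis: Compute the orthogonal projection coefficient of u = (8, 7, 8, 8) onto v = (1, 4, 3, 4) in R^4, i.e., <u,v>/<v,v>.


Computing <u,v> = 8*1 + 7*4 + 8*3 + 8*4 = 92
Computing <v,v> = 1^2 + 4^2 + 3^2 + 4^2 = 42
Projection coefficient = 92/42 = 2.1905

2.1905


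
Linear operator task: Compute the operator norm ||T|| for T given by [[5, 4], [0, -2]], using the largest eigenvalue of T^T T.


A^T A = [[25, 20], [20, 20]]
trace(A^T A) = 45, det(A^T A) = 100
discriminant = 45^2 - 4*100 = 1625
Largest eigenvalue of A^T A = (trace + sqrt(disc))/2 = 42.6556
||T|| = sqrt(42.6556) = 6.5311

6.5311


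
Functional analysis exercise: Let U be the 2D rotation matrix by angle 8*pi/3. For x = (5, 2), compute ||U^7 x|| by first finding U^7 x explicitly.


U is a rotation by theta = 8*pi/3
U^7 = rotation by 7*theta = 56*pi/3 = 2*pi/3 (mod 2*pi)
cos(2*pi/3) = -0.5000, sin(2*pi/3) = 0.8660
U^7 x = (-0.5000 * 5 - 0.8660 * 2, 0.8660 * 5 + -0.5000 * 2)
= (-4.2321, 3.3301)
||U^7 x|| = sqrt((-4.2321)^2 + 3.3301^2) = sqrt(29.0000) = 5.3852

5.3852


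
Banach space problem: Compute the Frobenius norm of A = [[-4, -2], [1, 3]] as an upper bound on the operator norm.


||A||_F^2 = sum a_ij^2
= (-4)^2 + (-2)^2 + 1^2 + 3^2
= 16 + 4 + 1 + 9 = 30
||A||_F = sqrt(30) = 5.4772

5.4772


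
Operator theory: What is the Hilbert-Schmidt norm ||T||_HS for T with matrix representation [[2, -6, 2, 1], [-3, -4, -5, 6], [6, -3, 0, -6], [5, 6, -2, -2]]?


The Hilbert-Schmidt norm is sqrt(sum of squares of all entries).
Sum of squares = 2^2 + (-6)^2 + 2^2 + 1^2 + (-3)^2 + (-4)^2 + (-5)^2 + 6^2 + 6^2 + (-3)^2 + 0^2 + (-6)^2 + 5^2 + 6^2 + (-2)^2 + (-2)^2
= 4 + 36 + 4 + 1 + 9 + 16 + 25 + 36 + 36 + 9 + 0 + 36 + 25 + 36 + 4 + 4 = 281
||T||_HS = sqrt(281) = 16.7631

16.7631


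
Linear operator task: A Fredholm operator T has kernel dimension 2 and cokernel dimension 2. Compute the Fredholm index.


The Fredholm index is defined as ind(T) = dim(ker T) - dim(coker T)
= 2 - 2
= 0

0


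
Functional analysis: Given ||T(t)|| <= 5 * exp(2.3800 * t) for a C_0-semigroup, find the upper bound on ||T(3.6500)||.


||T(3.6500)|| <= 5 * exp(2.3800 * 3.6500)
= 5 * exp(8.6870)
= 5 * 5925.3794
= 29626.8971

29626.8971


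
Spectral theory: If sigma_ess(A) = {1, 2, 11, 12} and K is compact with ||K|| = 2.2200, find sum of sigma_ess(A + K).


By Weyl's theorem, the essential spectrum is invariant under compact perturbations.
sigma_ess(A + K) = sigma_ess(A) = {1, 2, 11, 12}
Sum = 1 + 2 + 11 + 12 = 26

26


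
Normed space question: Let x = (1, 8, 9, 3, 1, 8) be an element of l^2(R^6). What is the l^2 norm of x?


The l^2 norm = (sum |x_i|^2)^(1/2)
Sum of 2th powers = 1 + 64 + 81 + 9 + 1 + 64 = 220
||x||_2 = (220)^(1/2) = 14.8324

14.8324


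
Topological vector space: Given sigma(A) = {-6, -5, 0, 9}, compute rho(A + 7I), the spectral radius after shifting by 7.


Spectrum of A + 7I = {1, 2, 7, 16}
Spectral radius = max |lambda| over the shifted spectrum
= max(1, 2, 7, 16) = 16

16


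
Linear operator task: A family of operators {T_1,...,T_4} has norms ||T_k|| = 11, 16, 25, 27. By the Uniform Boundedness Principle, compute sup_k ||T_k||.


By the Uniform Boundedness Principle, the supremum of norms is finite.
sup_k ||T_k|| = max(11, 16, 25, 27) = 27

27


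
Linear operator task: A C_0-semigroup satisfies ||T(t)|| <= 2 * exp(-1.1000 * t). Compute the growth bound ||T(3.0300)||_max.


||T(3.0300)|| <= 2 * exp(-1.1000 * 3.0300)
= 2 * exp(-3.3330)
= 2 * 0.0357
= 0.0714

0.0714


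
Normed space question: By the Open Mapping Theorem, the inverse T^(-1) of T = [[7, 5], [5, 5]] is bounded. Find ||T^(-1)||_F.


det(T) = 7*5 - 5*5 = 10
T^(-1) = (1/10) * [[5, -5], [-5, 7]] = [[0.5000, -0.5000], [-0.5000, 0.7000]]
||T^(-1)||_F^2 = 0.5000^2 + (-0.5000)^2 + (-0.5000)^2 + 0.7000^2 = 1.2400
||T^(-1)||_F = sqrt(1.2400) = 1.1136

1.1136


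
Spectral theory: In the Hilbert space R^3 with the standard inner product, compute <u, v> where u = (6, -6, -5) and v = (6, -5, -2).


Computing the standard inner product <u, v> = sum u_i * v_i
= 6*6 + -6*-5 + -5*-2
= 36 + 30 + 10
= 76

76


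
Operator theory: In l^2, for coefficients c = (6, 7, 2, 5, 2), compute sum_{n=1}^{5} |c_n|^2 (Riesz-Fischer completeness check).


sum |c_n|^2 = 6^2 + 7^2 + 2^2 + 5^2 + 2^2
= 36 + 49 + 4 + 25 + 4
= 118

118


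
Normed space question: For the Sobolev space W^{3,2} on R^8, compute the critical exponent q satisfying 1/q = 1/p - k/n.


Using the Sobolev embedding formula: 1/q = 1/p - k/n
1/q = 1/2 - 3/8 = 1/8
q = 1/(1/8) = 8

8.0000


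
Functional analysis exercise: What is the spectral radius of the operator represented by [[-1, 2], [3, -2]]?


For a 2x2 matrix, eigenvalues satisfy lambda^2 - (trace)*lambda + det = 0
trace = -1 + -2 = -3
det = -1*-2 - 2*3 = -4
discriminant = (-3)^2 - 4*(-4) = 25
spectral radius = max |eigenvalue| = 4.0000

4.0000


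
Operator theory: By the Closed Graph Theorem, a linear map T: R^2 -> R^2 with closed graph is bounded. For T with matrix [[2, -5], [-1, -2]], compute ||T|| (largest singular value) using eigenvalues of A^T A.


A^T A = [[5, -8], [-8, 29]]
trace(A^T A) = 34, det(A^T A) = 81
discriminant = 34^2 - 4*81 = 832
Largest eigenvalue of A^T A = (trace + sqrt(disc))/2 = 31.4222
||T|| = sqrt(31.4222) = 5.6056

5.6056


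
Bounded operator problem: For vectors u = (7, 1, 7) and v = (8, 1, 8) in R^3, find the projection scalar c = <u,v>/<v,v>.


Computing <u,v> = 7*8 + 1*1 + 7*8 = 113
Computing <v,v> = 8^2 + 1^2 + 8^2 = 129
Projection coefficient = 113/129 = 0.8760

0.8760


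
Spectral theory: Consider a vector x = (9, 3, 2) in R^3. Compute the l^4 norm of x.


The l^4 norm = (sum |x_i|^4)^(1/4)
Sum of 4th powers = 6561 + 81 + 16 = 6658
||x||_4 = (6658)^(1/4) = 9.0331

9.0331


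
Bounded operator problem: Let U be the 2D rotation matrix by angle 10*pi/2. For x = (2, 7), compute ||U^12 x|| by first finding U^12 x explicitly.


U is a rotation by theta = 10*pi/2
U^12 = rotation by 12*theta = 120*pi/2 = 0*pi/2 (mod 2*pi)
cos(0*pi/2) = 1.0000, sin(0*pi/2) = 0.0000
U^12 x = (1.0000 * 2 - 0.0000 * 7, 0.0000 * 2 + 1.0000 * 7)
= (2.0000, 7.0000)
||U^12 x|| = sqrt(2.0000^2 + 7.0000^2) = sqrt(53.0000) = 7.2801

7.2801


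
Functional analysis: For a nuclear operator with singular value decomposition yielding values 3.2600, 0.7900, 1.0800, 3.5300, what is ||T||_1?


The nuclear norm is the sum of all singular values.
||T||_1 = 3.2600 + 0.7900 + 1.0800 + 3.5300
= 8.6600

8.6600


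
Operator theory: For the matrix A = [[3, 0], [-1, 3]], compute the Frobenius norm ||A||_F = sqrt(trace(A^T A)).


||A||_F^2 = sum a_ij^2
= 3^2 + 0^2 + (-1)^2 + 3^2
= 9 + 0 + 1 + 9 = 19
||A||_F = sqrt(19) = 4.3589

4.3589


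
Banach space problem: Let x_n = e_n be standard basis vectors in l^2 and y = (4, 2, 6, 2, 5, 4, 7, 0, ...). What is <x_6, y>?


x_6 = e_6 is the standard basis vector with 1 in position 6.
<x_6, y> = y_6 = 4
As n -> infinity, <x_n, y> -> 0, confirming weak convergence of (x_n) to 0.

4


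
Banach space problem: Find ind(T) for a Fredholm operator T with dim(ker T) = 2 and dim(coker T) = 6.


The Fredholm index is defined as ind(T) = dim(ker T) - dim(coker T)
= 2 - 6
= -4

-4


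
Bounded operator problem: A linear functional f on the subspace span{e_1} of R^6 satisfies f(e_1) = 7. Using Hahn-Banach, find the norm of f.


The norm of f is given by ||f|| = sup_{||x||=1} |f(x)|.
On span{e_1}, ||e_1|| = 1, so ||f|| = |f(e_1)| / ||e_1||
= |7| / 1 = 7.0000

7.0000


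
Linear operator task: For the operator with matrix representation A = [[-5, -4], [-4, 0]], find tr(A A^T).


trace(A * A^T) = sum of squares of all entries
= (-5)^2 + (-4)^2 + (-4)^2 + 0^2
= 25 + 16 + 16 + 0
= 57

57


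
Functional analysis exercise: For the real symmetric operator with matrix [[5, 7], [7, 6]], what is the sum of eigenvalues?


For a self-adjoint (symmetric) matrix, the eigenvalues are real.
The sum of eigenvalues equals the trace of the matrix.
trace = 5 + 6 = 11

11


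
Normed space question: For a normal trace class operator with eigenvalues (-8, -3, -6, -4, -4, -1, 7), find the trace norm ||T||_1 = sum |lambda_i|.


For a normal operator, singular values equal |eigenvalues|.
Trace norm = sum |lambda_i| = 8 + 3 + 6 + 4 + 4 + 1 + 7
= 33

33


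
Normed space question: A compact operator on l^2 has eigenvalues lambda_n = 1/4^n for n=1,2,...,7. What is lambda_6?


The eigenvalue formula gives lambda_6 = 1/4^6
= 1/4096
= 2.4414e-04

2.4414e-04


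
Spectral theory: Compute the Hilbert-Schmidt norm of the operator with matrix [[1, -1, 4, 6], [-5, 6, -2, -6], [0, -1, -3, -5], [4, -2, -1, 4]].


The Hilbert-Schmidt norm is sqrt(sum of squares of all entries).
Sum of squares = 1^2 + (-1)^2 + 4^2 + 6^2 + (-5)^2 + 6^2 + (-2)^2 + (-6)^2 + 0^2 + (-1)^2 + (-3)^2 + (-5)^2 + 4^2 + (-2)^2 + (-1)^2 + 4^2
= 1 + 1 + 16 + 36 + 25 + 36 + 4 + 36 + 0 + 1 + 9 + 25 + 16 + 4 + 1 + 16 = 227
||T||_HS = sqrt(227) = 15.0665

15.0665


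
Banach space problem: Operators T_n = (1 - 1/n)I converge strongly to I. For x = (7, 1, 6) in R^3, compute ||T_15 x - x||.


T_15 x - x = (1 - 1/15)x - x = -x/15
||x|| = sqrt(86) = 9.2736
||T_15 x - x|| = ||x||/15 = 9.2736/15 = 0.6182

0.6182


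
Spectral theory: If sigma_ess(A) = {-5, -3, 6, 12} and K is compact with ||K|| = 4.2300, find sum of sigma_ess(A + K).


By Weyl's theorem, the essential spectrum is invariant under compact perturbations.
sigma_ess(A + K) = sigma_ess(A) = {-5, -3, 6, 12}
Sum = -5 + -3 + 6 + 12 = 10

10


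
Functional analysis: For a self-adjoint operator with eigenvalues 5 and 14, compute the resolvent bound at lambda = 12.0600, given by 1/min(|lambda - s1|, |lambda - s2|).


dist(12.0600, {5, 14}) = min(|12.0600 - 5|, |12.0600 - 14|)
= min(7.0600, 1.9400) = 1.9400
Resolvent bound = 1/1.9400 = 0.5155

0.5155


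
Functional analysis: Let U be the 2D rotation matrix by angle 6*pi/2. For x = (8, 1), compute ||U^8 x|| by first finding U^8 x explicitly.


U is a rotation by theta = 6*pi/2
U^8 = rotation by 8*theta = 48*pi/2 = 0*pi/2 (mod 2*pi)
cos(0*pi/2) = 1.0000, sin(0*pi/2) = 0.0000
U^8 x = (1.0000 * 8 - 0.0000 * 1, 0.0000 * 8 + 1.0000 * 1)
= (8.0000, 1.0000)
||U^8 x|| = sqrt(8.0000^2 + 1.0000^2) = sqrt(65.0000) = 8.0623

8.0623


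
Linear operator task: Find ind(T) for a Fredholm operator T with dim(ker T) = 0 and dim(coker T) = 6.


The Fredholm index is defined as ind(T) = dim(ker T) - dim(coker T)
= 0 - 6
= -6

-6


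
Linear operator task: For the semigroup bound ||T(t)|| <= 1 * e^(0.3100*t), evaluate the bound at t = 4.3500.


||T(4.3500)|| <= 1 * exp(0.3100 * 4.3500)
= 1 * exp(1.3485)
= 1 * 3.8516
= 3.8516

3.8516


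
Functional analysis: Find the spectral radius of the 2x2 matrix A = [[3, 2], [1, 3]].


For a 2x2 matrix, eigenvalues satisfy lambda^2 - (trace)*lambda + det = 0
trace = 3 + 3 = 6
det = 3*3 - 2*1 = 7
discriminant = 6^2 - 4*(7) = 8
spectral radius = max |eigenvalue| = 4.4142

4.4142


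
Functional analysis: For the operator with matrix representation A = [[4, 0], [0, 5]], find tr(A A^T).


trace(A * A^T) = sum of squares of all entries
= 4^2 + 0^2 + 0^2 + 5^2
= 16 + 0 + 0 + 25
= 41

41


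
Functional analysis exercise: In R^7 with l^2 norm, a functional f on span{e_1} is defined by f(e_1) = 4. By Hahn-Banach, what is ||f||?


The norm of f is given by ||f|| = sup_{||x||=1} |f(x)|.
On span{e_1}, ||e_1|| = 1, so ||f|| = |f(e_1)| / ||e_1||
= |4| / 1 = 4.0000

4.0000


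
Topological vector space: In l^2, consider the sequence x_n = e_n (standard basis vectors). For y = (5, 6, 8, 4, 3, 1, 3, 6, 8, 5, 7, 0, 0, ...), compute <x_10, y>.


x_10 = e_10 is the standard basis vector with 1 in position 10.
<x_10, y> = y_10 = 5
As n -> infinity, <x_n, y> -> 0, confirming weak convergence of (x_n) to 0.

5
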